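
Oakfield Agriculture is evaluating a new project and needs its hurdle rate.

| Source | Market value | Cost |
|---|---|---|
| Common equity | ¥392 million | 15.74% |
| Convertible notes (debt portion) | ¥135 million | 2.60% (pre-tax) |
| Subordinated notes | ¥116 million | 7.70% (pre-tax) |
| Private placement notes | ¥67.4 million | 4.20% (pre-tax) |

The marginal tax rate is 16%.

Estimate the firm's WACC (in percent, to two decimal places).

Total capital V = 392 + 135 + 116 + 67.4 = 710.4.
Equity: weight = 392/710.4 = 0.5518; cost = 15.74%.
Convertible notes (debt portion): weight = 135/710.4 = 0.1900; after-tax cost = 2.6% × (1 − 16%) = 2.1840%.
Subordinated notes: weight = 116/710.4 = 0.1633; after-tax cost = 7.7% × (1 − 16%) = 6.4680%.
Private placement notes: weight = 67.4/710.4 = 0.0949; after-tax cost = 4.2% × (1 − 16%) = 3.5280%.
WACC = 0.5518 × 15.7400% + 0.1900 × 2.1840% + 0.1633 × 6.4680% + 0.0949 × 3.5280% = 10.4913%.

10.49%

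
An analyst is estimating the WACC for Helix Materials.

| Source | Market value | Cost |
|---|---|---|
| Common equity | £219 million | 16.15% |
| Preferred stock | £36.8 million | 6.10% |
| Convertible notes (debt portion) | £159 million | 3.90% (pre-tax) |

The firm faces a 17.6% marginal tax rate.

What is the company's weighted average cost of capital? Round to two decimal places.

Total capital V = 219 + 36.8 + 159 = 414.8.
Equity: weight = 219/414.8 = 0.5280; cost = 16.15%.
Preferred: weight = 36.8/414.8 = 0.0887; cost = 6.1%.
Convertible notes (debt portion): weight = 159/414.8 = 0.3833; after-tax cost = 3.9% × (1 − 17.6%) = 3.2136%.
WACC = 0.5280 × 16.1500% + 0.0887 × 6.1000% + 0.3833 × 3.2136% = 10.2996%.

10.30%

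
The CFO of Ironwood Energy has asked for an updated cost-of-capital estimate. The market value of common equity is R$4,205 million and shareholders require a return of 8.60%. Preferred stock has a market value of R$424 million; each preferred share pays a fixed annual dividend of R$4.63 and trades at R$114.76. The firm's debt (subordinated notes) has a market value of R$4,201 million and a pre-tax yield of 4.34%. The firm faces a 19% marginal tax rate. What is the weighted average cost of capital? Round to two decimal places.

Cost of preferred: Rp = 4.63 / 114.76 = 4.0345%.
Total capital V = 4205 + 424 + 4201 = 8830.
Equity: weight = 4205/8830 = 0.4762; cost = 8.6%.
Preferred: weight = 424/8830 = 0.0480; cost = 4.0345%.
Subordinated notes: weight = 4201/8830 = 0.4758; after-tax cost = 4.34% × (1 − 19%) = 3.5154%.
WACC = 0.4762 × 8.6000% + 0.0480 × 4.0345% + 0.4758 × 3.5154% = 5.9617%.

5.96%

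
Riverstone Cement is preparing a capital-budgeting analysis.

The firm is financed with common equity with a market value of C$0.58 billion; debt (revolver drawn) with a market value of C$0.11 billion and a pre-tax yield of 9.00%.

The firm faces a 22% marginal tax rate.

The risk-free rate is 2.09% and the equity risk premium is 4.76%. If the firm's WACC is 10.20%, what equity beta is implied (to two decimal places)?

Total capital V = 0.58 + 0.11 = 0.69.
Equity weight = 0.58/0.69 = 0.8406.
Revolver drawn weight = 0.11/0.69 = 0.1594.
Debt contribution = 0.1594 × 9% × (1 − 22%) = 1.1191%.
Required equity contribution = 10.2% − 1.1191% = 9.0809%  ⇒  Re = 10.8031%.
CAPM: 10.8031% = 2.09% + β × 4.76%  ⇒  β = 1.8305.

1.83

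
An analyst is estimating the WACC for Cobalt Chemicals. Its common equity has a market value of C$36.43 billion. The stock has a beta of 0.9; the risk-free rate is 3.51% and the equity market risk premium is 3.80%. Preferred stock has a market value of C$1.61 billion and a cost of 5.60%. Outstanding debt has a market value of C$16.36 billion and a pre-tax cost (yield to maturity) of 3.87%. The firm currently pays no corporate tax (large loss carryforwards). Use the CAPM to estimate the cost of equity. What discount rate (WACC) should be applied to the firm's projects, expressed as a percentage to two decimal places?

Cost of equity via CAPM: Re = 3.51% + 0.9 × 3.8% = 6.9300%.
Total capital V = 36.43 + 1.61 + 16.36 = 54.4.
Equity: weight = 36.43/54.4 = 0.6697; cost = 6.93%.
Preferred: weight = 1.61/54.4 = 0.0296; cost = 5.6%.
Debt: weight = 16.36/54.4 = 0.3007; after-tax cost = 3.87% × (1 − 0%) = 3.8700%.
WACC = 0.6697 × 6.9300% + 0.0296 × 5.6000% + 0.3007 × 3.8700% = 5.9704%.

5.97%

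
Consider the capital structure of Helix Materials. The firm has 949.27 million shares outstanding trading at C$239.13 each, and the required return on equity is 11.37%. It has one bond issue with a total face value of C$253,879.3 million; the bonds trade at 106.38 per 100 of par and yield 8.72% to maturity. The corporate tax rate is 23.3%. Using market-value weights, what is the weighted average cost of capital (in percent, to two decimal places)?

Market value of equity E = 239.13 × 949.27m = 226998.9351m. Market value of debt D = 253879.3m × 106.38/100 = 270076.79934m.
Total capital V = 226998.9351 + 270076.79934 = 497075.73444.
Equity: weight = 226998.9351/497075.73444 = 0.4567; cost = 11.37%.
Bonds outstanding: weight = 270076.79934/497075.73444 = 0.5433; after-tax cost = 8.72% × (1 − 23.3%) = 6.6882%.
WACC = 0.4567 × 11.3700% + 0.5433 × 6.6882% = 8.8263%.

8.83%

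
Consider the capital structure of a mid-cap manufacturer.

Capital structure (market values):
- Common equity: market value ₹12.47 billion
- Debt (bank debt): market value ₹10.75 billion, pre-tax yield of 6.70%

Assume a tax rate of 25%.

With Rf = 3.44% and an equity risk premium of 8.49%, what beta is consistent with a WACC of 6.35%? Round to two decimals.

0.48

Total capital V = 12.47 + 10.75 = 23.22.
Equity weight = 12.47/23.22 = 0.5370.
Bank debt weight = 10.75/23.22 = 0.4630.
Debt contribution = 0.4630 × 6.7% × (1 − 25%) = 2.3264%.
Required equity contribution = 6.35% − 2.3264% = 4.0236%  ⇒  Re = 7.4922%.
CAPM: 7.4922% = 3.44% + β × 8.49%  ⇒  β = 0.4773.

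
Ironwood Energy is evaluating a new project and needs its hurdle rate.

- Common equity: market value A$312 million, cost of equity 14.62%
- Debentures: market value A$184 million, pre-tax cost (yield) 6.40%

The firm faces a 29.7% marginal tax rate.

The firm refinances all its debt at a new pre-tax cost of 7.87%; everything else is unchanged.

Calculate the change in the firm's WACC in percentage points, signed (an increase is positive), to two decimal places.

+0.38 pp

Current WACC:
Total capital V = 312 + 184 = 496.
Equity: weight = 312/496 = 0.6290; cost = 14.62%.
Debentures: weight = 184/496 = 0.3710; after-tax cost = 6.4% × (1 − 29.7%) = 4.4992%.
WACC = 0.6290 × 14.6200% + 0.3710 × 4.4992% = 10.8655%.
After the change:
Total capital V = 312 + 184 = 496.
Equity: weight = 312/496 = 0.6290; cost = 14.62%.
Debentures: weight = 184/496 = 0.3710; after-tax cost = 7.87% × (1 − 29.7%) = 5.5326%.
WACC = 0.6290 × 14.6200% + 0.3710 × 5.5326% = 11.2489%.
Change in WACC = 11.2489% − 10.8655% = 0.3834 pp.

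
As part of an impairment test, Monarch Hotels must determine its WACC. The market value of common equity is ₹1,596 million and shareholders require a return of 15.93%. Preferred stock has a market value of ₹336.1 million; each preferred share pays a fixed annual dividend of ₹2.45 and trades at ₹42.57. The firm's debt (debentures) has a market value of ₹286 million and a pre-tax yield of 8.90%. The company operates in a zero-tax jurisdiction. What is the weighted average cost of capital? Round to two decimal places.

13.48%

Cost of preferred: Rp = 2.45 / 42.57 = 5.7552%.
Total capital V = 1596 + 336.1 + 286 = 2218.1.
Equity: weight = 1596/2218.1 = 0.7195; cost = 15.93%.
Preferred: weight = 336.1/2218.1 = 0.1515; cost = 5.7552%.
Debentures: weight = 286/2218.1 = 0.1289; after-tax cost = 8.9% × (1 − 0%) = 8.9000%.
WACC = 0.7195 × 15.9300% + 0.1515 × 5.7552% + 0.1289 × 8.9000% = 13.4818%.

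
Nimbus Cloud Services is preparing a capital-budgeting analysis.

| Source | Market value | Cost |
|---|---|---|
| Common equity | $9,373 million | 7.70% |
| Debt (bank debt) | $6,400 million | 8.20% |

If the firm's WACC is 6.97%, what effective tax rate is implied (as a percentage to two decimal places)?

Total capital V = 9373 + 6400 = 15773.
Equity weight = 9373/15773 = 0.5942.
Bank debt weight = 6400/15773 = 0.4058.
Equity contribution = 0.5942 × 7.7% = 4.5757%.
Debt contribution must be 6.97% − 4.5757% = 2.3943%.
0.4058 × 8.2% × (1 − T) = 2.3943%  ⇒  (1 − T) = 0.7196.
T = 28.0379%.

28.04%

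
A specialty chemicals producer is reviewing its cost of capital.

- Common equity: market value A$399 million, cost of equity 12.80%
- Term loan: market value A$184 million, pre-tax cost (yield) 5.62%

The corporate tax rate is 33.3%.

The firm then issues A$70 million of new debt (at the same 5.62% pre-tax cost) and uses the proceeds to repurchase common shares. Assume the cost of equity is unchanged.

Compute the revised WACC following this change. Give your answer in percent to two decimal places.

After the change:
Total capital V = 329 + 254 = 583.
Equity: weight = 329/583 = 0.5643; cost = 12.8%.
Term loan: weight = 254/583 = 0.4357; after-tax cost = 5.62% × (1 − 33.3%) = 3.7485%.
WACC = 0.5643 × 12.8000% + 0.4357 × 3.7485% = 8.8565%.

8.86%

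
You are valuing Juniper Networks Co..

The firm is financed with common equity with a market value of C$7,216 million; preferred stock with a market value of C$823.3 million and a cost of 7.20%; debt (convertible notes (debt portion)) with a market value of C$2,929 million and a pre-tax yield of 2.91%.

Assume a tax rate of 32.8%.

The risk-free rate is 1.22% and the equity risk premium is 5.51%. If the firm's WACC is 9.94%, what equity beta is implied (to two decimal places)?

Total capital V = 7216 + 823.3 + 2929 = 10968.3.
Equity weight = 7216/10968.3 = 0.6579.
Preferred weight = 823.3/10968.3 = 0.0751.
Convertible notes (debt portion) weight = 2929/10968.3 = 0.2670.
Debt contribution = 0.2670 × 2.91% × (1 − 32.8%) = 0.5222%.
Preferred contribution = 0.0751 × 7.2% = 0.5404%.
Required equity contribution = 9.94% − 1.0627% = 8.8773%  ⇒  Re = 13.4935%.
CAPM: 13.4935% = 1.22% + β × 5.51%  ⇒  β = 2.2275.

2.23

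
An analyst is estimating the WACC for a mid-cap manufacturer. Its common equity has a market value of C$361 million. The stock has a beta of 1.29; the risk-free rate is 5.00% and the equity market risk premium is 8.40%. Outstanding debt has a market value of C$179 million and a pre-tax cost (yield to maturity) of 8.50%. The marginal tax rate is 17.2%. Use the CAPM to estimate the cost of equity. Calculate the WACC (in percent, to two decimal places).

12.92%

Cost of equity via CAPM: Re = 5.0% + 1.29 × 8.4% = 15.8360%.
Total capital V = 361 + 179 = 540.
Equity: weight = 361/540 = 0.6685; cost = 15.836%.
Debt: weight = 179/540 = 0.3315; after-tax cost = 8.5% × (1 − 17.2%) = 7.0380%.
WACC = 0.6685 × 15.8360% + 0.3315 × 7.0380% = 12.9196%.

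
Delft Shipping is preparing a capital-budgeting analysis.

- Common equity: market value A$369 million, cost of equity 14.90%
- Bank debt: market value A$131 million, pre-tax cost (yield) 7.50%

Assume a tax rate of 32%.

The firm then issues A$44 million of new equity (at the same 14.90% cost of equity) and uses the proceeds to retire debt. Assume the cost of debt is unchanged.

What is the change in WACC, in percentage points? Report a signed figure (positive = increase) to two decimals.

+0.86 pp

Current WACC:
Total capital V = 369 + 131 = 500.
Equity: weight = 369/500 = 0.7380; cost = 14.9%.
Bank debt: weight = 131/500 = 0.2620; after-tax cost = 7.5% × (1 − 32%) = 5.1000%.
WACC = 0.7380 × 14.9000% + 0.2620 × 5.1000% = 12.3324%.
After the change:
Total capital V = 413 + 87 = 500.
Equity: weight = 413/500 = 0.8260; cost = 14.9%.
Bank debt: weight = 87/500 = 0.1740; after-tax cost = 7.5% × (1 − 32%) = 5.1000%.
WACC = 0.8260 × 14.9000% + 0.1740 × 5.1000% = 13.1948%.
Change in WACC = 13.1948% − 12.3324% = 0.8624 pp.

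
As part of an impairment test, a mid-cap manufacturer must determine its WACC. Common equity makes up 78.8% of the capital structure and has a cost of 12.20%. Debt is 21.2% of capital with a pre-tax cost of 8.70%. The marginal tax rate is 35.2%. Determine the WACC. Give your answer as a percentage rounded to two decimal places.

10.81%

After-tax cost of debt = 8.7% × (1 − 35.2%) = 5.6376%.
WACC = 0.788 × 12.2000% + 0.212 × 5.6376% = 10.8088%.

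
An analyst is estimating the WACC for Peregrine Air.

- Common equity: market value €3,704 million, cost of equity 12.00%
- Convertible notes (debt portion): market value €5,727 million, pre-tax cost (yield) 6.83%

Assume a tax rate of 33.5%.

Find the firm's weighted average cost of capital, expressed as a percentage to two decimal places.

7.47%

Total capital V = 3704 + 5727 = 9431.
Equity: weight = 3704/9431 = 0.3927; cost = 12%.
Convertible notes (debt portion): weight = 5727/9431 = 0.6073; after-tax cost = 6.83% × (1 − 33.5%) = 4.5419%.
WACC = 0.3927 × 12.0000% + 0.6073 × 4.5419% = 7.4711%.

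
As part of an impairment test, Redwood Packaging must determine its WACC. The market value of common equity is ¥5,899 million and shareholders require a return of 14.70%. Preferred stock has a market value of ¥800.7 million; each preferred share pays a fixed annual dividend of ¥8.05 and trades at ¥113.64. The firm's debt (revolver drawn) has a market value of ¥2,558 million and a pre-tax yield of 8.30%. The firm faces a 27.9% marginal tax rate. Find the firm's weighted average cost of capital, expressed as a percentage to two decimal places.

11.63%

Cost of preferred: Rp = 8.05 / 113.64 = 7.0838%.
Total capital V = 5899 + 800.7 + 2558 = 9257.7.
Equity: weight = 5899/9257.7 = 0.6372; cost = 14.7%.
Preferred: weight = 800.7/9257.7 = 0.0865; cost = 7.0838%.
Revolver drawn: weight = 2558/9257.7 = 0.2763; after-tax cost = 8.3% × (1 − 27.9%) = 5.9843%.
WACC = 0.6372 × 14.7000% + 0.0865 × 7.0838% + 0.2763 × 5.9843% = 11.6330%.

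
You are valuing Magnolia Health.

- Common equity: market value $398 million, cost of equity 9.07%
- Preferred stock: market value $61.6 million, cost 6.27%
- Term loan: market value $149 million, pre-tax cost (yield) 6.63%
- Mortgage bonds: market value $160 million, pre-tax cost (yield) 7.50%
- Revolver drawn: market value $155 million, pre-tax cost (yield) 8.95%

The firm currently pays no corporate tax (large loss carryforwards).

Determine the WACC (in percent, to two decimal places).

Total capital V = 398 + 61.6 + 149 + 160 + 155 = 923.6.
Equity: weight = 398/923.6 = 0.4309; cost = 9.07%.
Preferred: weight = 61.6/923.6 = 0.0667; cost = 6.27%.
Term loan: weight = 149/923.6 = 0.1613; after-tax cost = 6.63% × (1 − 0%) = 6.6300%.
Mortgage bonds: weight = 160/923.6 = 0.1732; after-tax cost = 7.5% × (1 − 0%) = 7.5000%.
Revolver drawn: weight = 155/923.6 = 0.1678; after-tax cost = 8.95% × (1 − 0%) = 8.9500%.
WACC = 0.4309 × 9.0700% + 0.0667 × 6.2700% + 0.1613 × 6.6300% + 0.1732 × 7.5000% + 0.1678 × 8.9500% = 8.1975%.

8.20%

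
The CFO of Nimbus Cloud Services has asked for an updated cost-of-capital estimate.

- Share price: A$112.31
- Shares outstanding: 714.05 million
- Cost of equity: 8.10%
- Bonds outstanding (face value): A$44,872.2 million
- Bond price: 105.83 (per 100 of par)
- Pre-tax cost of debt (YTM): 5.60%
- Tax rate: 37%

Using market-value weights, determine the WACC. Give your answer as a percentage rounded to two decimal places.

Market value of equity E = 112.31 × 714.05m = 80194.9555m. Market value of debt D = 44872.2m × 105.83/100 = 47488.24926m.
Total capital V = 80194.9555 + 47488.24926 = 127683.20476.
Equity: weight = 80194.9555/127683.20476 = 0.6281; cost = 8.1%.
Bonds outstanding: weight = 47488.24926/127683.20476 = 0.3719; after-tax cost = 5.6% × (1 − 37%) = 3.5280%.
WACC = 0.6281 × 8.1000% + 0.3719 × 3.5280% = 6.3996%.

6.40%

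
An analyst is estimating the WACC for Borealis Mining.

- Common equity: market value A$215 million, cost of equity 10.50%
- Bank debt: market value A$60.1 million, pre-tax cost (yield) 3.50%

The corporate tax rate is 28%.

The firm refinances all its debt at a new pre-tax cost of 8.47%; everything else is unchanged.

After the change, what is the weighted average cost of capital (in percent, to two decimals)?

After the change:
Total capital V = 215 + 60.1 = 275.1.
Equity: weight = 215/275.1 = 0.7815; cost = 10.5%.
Bank debt: weight = 60.1/275.1 = 0.2185; after-tax cost = 8.47% × (1 − 28%) = 6.0984%.
WACC = 0.7815 × 10.5000% + 0.2185 × 6.0984% = 9.5384%.

9.54%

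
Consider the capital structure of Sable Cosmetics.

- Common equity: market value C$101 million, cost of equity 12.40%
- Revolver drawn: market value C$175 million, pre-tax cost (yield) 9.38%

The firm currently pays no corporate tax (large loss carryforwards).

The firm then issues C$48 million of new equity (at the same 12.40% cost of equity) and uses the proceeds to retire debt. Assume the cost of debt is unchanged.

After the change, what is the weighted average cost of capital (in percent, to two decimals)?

After the change:
Total capital V = 149 + 127 = 276.
Equity: weight = 149/276 = 0.5399; cost = 12.4%.
Revolver drawn: weight = 127/276 = 0.4601; after-tax cost = 9.38% × (1 − 0%) = 9.3800%.
WACC = 0.5399 × 12.4000% + 0.4601 × 9.3800% = 11.0104%.

11.01%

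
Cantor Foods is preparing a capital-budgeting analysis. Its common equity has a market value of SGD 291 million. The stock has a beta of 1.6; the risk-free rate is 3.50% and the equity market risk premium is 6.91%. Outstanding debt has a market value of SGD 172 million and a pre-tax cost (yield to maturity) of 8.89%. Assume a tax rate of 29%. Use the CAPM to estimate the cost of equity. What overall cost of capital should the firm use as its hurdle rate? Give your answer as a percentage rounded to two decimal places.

Cost of equity via CAPM: Re = 3.5% + 1.6 × 6.91% = 14.5560%.
Total capital V = 291 + 172 = 463.
Equity: weight = 291/463 = 0.6285; cost = 14.556%.
Debt: weight = 172/463 = 0.3715; after-tax cost = 8.89% × (1 − 29%) = 6.3119%.
WACC = 0.6285 × 14.5560% + 0.3715 × 6.3119% = 11.4934%.

11.49%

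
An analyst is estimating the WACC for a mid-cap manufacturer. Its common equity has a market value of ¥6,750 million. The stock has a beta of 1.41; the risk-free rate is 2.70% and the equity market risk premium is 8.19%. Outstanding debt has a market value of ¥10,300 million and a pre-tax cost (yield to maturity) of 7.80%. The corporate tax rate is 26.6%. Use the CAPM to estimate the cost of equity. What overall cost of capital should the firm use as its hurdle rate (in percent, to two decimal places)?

9.10%

Cost of equity via CAPM: Re = 2.7% + 1.41 × 8.19% = 14.2479%.
Total capital V = 6750 + 10300 = 17050.
Equity: weight = 6750/17050 = 0.3959; cost = 14.2479%.
Debt: weight = 10300/17050 = 0.6041; after-tax cost = 7.8% × (1 − 26.6%) = 5.7252%.
WACC = 0.3959 × 14.2479% + 0.6041 × 5.7252% = 9.0993%.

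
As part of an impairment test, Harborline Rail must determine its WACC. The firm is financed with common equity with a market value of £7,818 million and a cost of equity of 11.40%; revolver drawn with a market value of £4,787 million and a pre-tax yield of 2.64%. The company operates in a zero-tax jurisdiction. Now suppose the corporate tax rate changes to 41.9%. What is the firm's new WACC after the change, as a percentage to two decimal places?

After the change:
Total capital V = 7818 + 4787 = 12605.
Equity: weight = 7818/12605 = 0.6202; cost = 11.4%.
Revolver drawn: weight = 4787/12605 = 0.3798; after-tax cost = 2.64% × (1 − 41.9%) = 1.5338%.
WACC = 0.6202 × 11.4000% + 0.3798 × 1.5338% = 7.6531%.

7.65%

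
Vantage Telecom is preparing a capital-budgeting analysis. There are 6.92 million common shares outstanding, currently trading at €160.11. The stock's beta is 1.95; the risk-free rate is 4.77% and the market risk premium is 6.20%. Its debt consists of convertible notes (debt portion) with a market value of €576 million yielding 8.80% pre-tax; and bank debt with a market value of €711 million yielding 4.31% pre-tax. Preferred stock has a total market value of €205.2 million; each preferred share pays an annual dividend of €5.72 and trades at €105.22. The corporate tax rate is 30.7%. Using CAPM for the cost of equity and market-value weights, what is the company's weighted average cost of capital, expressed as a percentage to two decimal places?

9.78%

Cost of equity via CAPM: Re = 4.77% + 1.95 × 6.2% = 16.8600%.
Cost of preferred: Rp = 5.72 / 105.22 = 5.4362%.
Market value of equity E = 160.11 × 6.92m = 1107.9612m.
Total capital V = 1107.9612 + 205.2 + 576 + 711 = 2600.1612.
Equity: weight = 1107.9612/2600.1612 = 0.4261; cost = 16.86%.
Preferred: weight = 205.2/2600.1612 = 0.0789; cost = 5.4362%.
Convertible notes (debt portion): weight = 576/2600.1612 = 0.2215; after-tax cost = 8.8% × (1 − 30.7%) = 6.0984%.
Bank debt: weight = 711/2600.1612 = 0.2734; after-tax cost = 4.31% × (1 − 30.7%) = 2.9868%.
WACC = 0.4261 × 16.8600% + 0.0789 × 5.4362% + 0.2215 × 6.0984% + 0.2734 × 2.9868% = 9.7810%.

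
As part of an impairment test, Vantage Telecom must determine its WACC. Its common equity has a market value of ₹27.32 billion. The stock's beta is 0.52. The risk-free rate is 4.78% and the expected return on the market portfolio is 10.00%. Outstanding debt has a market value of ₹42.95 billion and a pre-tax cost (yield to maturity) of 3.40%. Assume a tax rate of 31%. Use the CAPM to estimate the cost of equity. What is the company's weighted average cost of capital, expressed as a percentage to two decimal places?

4.35%

Market risk premium = 10.0% − 4.78% = 5.22%.
Cost of equity via CAPM: Re = 4.78% + 0.52 × 5.22% = 7.4944%.
Total capital V = 27.32 + 42.95 = 70.27.
Equity: weight = 27.32/70.27 = 0.3888; cost = 7.4944%.
Debt: weight = 42.95/70.27 = 0.6112; after-tax cost = 3.4% × (1 − 31%) = 2.3460%.
WACC = 0.3888 × 7.4944% + 0.6112 × 2.3460% = 4.3476%.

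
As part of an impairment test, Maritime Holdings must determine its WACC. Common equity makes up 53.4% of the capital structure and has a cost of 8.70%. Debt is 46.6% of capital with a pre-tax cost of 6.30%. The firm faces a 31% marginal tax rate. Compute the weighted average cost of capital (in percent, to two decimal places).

After-tax cost of debt = 6.3% × (1 − 31%) = 4.3470%.
WACC = 0.534 × 8.7000% + 0.466 × 4.3470% = 6.6715%.

6.67%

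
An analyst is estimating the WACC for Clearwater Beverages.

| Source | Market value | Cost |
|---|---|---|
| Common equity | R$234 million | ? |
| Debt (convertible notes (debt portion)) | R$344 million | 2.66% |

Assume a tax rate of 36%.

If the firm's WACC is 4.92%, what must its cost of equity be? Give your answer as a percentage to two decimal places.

Total capital V = 234 + 344 = 578.
Equity weight = 234/578 = 0.4048.
Convertible notes (debt portion) weight = 344/578 = 0.5952.
Debt contribution = 0.5952 × 2.66% × (1 − 36%) = 1.0132%.
Required equity contribution = 4.92% − 1.0132% = 3.9068%.
Re = 3.9068% / 0.4048 = 9.6501%.

9.65%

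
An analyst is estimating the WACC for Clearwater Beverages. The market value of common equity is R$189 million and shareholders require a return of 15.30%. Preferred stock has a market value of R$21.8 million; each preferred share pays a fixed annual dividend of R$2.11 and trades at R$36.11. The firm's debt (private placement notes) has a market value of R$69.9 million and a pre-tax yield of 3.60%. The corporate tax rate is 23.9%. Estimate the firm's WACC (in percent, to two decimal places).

11.44%

Cost of preferred: Rp = 2.11 / 36.11 = 5.8433%.
Total capital V = 189 + 21.8 + 69.9 = 280.7.
Equity: weight = 189/280.7 = 0.6733; cost = 15.3%.
Preferred: weight = 21.8/280.7 = 0.0777; cost = 5.8433%.
Private placement notes: weight = 69.9/280.7 = 0.2490; after-tax cost = 3.6% × (1 − 23.9%) = 2.7396%.
WACC = 0.6733 × 15.3000% + 0.0777 × 5.8433% + 0.2490 × 2.7396% = 11.4378%.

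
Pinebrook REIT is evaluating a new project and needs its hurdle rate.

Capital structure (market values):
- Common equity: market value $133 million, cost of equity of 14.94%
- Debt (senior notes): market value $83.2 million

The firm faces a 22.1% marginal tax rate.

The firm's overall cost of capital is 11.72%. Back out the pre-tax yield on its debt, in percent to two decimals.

8.44%

Total capital V = 133 + 83.2 = 216.2.
Equity weight = 133/216.2 = 0.6152.
Senior notes weight = 83.2/216.2 = 0.3848.
Equity contribution = 0.6152 × 14.94% = 9.1907%.
Remaining for debt = 11.72% − 9.1907% = 2.5293%.
Rd × (1 − 22.1%) × 0.3848 = 2.5293%  ⇒  Rd = 8.4373%.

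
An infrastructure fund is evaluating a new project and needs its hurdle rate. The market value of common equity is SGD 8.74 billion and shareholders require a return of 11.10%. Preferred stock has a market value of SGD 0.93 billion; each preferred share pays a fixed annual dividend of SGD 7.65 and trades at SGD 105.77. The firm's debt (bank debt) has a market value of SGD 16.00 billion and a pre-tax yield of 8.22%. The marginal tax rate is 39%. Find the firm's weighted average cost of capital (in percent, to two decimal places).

Cost of preferred: Rp = 7.65 / 105.77 = 7.2327%.
Total capital V = 8.74 + 0.93 + 16 = 25.67.
Equity: weight = 8.74/25.67 = 0.3405; cost = 11.1%.
Preferred: weight = 0.93/25.67 = 0.0362; cost = 7.2327%.
Bank debt: weight = 16/25.67 = 0.6233; after-tax cost = 8.22% × (1 − 39%) = 5.0142%.
WACC = 0.3405 × 11.1000% + 0.0362 × 7.2327% + 0.6233 × 5.0142% = 7.1666%.

7.17%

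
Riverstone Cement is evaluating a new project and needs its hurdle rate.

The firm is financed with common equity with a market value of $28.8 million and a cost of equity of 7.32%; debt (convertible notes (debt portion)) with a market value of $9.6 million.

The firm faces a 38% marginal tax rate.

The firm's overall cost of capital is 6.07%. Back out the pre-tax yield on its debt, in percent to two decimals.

3.74%

Total capital V = 28.8 + 9.6 = 38.4.
Equity weight = 28.8/38.4 = 0.7500.
Convertible notes (debt portion) weight = 9.6/38.4 = 0.2500.
Equity contribution = 0.7500 × 7.32% = 5.4900%.
Remaining for debt = 6.07% − 5.4900% = 0.5800%.
Rd × (1 − 38%) × 0.2500 = 0.5800%  ⇒  Rd = 3.7419%.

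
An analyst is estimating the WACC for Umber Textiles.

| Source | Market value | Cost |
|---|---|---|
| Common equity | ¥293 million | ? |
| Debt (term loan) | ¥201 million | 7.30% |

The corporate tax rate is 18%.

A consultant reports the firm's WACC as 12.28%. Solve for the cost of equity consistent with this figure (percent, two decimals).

16.60%

Total capital V = 293 + 201 = 494.
Equity weight = 293/494 = 0.5931.
Term loan weight = 201/494 = 0.4069.
Debt contribution = 0.4069 × 7.3% × (1 − 18%) = 2.4356%.
Required equity contribution = 12.28% − 2.4356% = 9.8444%.
Re = 9.8444% / 0.5931 = 16.5977%.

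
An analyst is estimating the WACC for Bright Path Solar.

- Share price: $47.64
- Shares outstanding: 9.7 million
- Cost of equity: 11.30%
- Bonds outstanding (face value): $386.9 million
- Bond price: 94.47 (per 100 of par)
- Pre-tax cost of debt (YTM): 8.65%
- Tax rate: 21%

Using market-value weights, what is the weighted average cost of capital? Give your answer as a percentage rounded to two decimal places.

9.33%

Market value of equity E = 47.64 × 9.7m = 462.108m. Market value of debt D = 386.9m × 94.47/100 = 365.50443m.
Total capital V = 462.108 + 365.50443 = 827.61243.
Equity: weight = 462.108/827.61243 = 0.5584; cost = 11.3%.
Bonds outstanding: weight = 365.50443/827.61243 = 0.4416; after-tax cost = 8.65% × (1 − 21%) = 6.8335%.
WACC = 0.5584 × 11.3000% + 0.4416 × 6.8335% = 9.3274%.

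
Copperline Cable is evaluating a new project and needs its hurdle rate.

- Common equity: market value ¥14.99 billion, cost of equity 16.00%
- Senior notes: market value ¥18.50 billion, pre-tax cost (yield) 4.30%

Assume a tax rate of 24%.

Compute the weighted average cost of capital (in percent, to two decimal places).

8.97%

Total capital V = 14.99 + 18.5 = 33.49.
Equity: weight = 14.99/33.49 = 0.4476; cost = 16%.
Senior notes: weight = 18.5/33.49 = 0.5524; after-tax cost = 4.3% × (1 − 24%) = 3.2680%.
WACC = 0.4476 × 16.0000% + 0.5524 × 3.2680% = 8.9668%.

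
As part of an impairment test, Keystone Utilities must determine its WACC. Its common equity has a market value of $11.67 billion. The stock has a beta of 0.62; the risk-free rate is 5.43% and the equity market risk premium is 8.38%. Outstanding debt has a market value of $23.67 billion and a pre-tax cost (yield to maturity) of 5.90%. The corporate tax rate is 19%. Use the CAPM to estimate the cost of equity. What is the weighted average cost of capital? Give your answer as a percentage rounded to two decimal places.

6.71%

Cost of equity via CAPM: Re = 5.43% + 0.62 × 8.38% = 10.6256%.
Total capital V = 11.67 + 23.67 = 35.34.
Equity: weight = 11.67/35.34 = 0.3302; cost = 10.6256%.
Debt: weight = 23.67/35.34 = 0.6698; after-tax cost = 5.9% × (1 − 19%) = 4.7790%.
WACC = 0.3302 × 10.6256% + 0.6698 × 4.7790% = 6.7097%.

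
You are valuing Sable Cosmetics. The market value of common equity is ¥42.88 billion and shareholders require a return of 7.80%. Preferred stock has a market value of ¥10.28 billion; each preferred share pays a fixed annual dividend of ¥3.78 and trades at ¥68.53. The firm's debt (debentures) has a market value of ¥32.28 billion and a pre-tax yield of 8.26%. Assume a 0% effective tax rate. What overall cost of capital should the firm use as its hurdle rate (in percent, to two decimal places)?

7.70%

Cost of preferred: Rp = 3.78 / 68.53 = 5.5158%.
Total capital V = 42.88 + 10.28 + 32.28 = 85.44.
Equity: weight = 42.88/85.44 = 0.5019; cost = 7.8%.
Preferred: weight = 10.28/85.44 = 0.1203; cost = 5.5158%.
Debentures: weight = 32.28/85.44 = 0.3778; after-tax cost = 8.26% × (1 − 0%) = 8.2600%.
WACC = 0.5019 × 7.8000% + 0.1203 × 5.5158% + 0.3778 × 8.2600% = 7.6990%.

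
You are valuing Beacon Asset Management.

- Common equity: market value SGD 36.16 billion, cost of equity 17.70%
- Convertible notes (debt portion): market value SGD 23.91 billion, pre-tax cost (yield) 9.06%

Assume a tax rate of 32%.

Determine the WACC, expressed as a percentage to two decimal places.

Total capital V = 36.16 + 23.91 = 60.07.
Equity: weight = 36.16/60.07 = 0.6020; cost = 17.7%.
Convertible notes (debt portion): weight = 23.91/60.07 = 0.3980; after-tax cost = 9.06% × (1 − 32%) = 6.1608%.
WACC = 0.6020 × 17.7000% + 0.3980 × 6.1608% = 13.1070%.

13.11%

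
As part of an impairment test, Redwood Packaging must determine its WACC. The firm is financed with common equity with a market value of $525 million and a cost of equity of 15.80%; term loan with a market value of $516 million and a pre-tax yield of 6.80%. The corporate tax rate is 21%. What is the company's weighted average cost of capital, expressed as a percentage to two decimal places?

10.63%

Total capital V = 525 + 516 = 1041.
Equity: weight = 525/1041 = 0.5043; cost = 15.8%.
Term loan: weight = 516/1041 = 0.4957; after-tax cost = 6.8% × (1 − 21%) = 5.3720%.
WACC = 0.5043 × 15.8000% + 0.4957 × 5.3720% = 10.6311%.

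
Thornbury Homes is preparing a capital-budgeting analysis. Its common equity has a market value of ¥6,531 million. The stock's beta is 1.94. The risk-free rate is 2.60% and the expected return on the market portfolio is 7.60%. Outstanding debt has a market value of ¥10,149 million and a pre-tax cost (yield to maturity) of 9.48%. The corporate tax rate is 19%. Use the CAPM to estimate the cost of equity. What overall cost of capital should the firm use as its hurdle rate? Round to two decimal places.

9.49%

Market risk premium = 7.6% − 2.6% = 5.0%.
Cost of equity via CAPM: Re = 2.6% + 1.94 × 5.0% = 12.3000%.
Total capital V = 6531 + 10149 = 16680.
Equity: weight = 6531/16680 = 0.3915; cost = 12.3%.
Debt: weight = 10149/16680 = 0.6085; after-tax cost = 9.48% × (1 − 19%) = 7.6788%.
WACC = 0.3915 × 12.3000% + 0.6085 × 7.6788% = 9.4882%.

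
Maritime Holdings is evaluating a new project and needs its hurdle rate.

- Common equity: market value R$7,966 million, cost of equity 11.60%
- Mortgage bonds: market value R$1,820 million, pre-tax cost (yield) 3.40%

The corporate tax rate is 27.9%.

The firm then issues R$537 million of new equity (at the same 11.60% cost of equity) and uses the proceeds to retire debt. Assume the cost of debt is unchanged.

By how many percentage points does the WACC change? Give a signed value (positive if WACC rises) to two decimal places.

Current WACC:
Total capital V = 7966 + 1820 = 9786.
Equity: weight = 7966/9786 = 0.8140; cost = 11.6%.
Mortgage bonds: weight = 1820/9786 = 0.1860; after-tax cost = 3.4% × (1 − 27.9%) = 2.4514%.
WACC = 0.8140 × 11.6000% + 0.1860 × 2.4514% = 9.8985%.
After the change:
Total capital V = 8503 + 1283 = 9786.
Equity: weight = 8503/9786 = 0.8689; cost = 11.6%.
Mortgage bonds: weight = 1283/9786 = 0.1311; after-tax cost = 3.4% × (1 − 27.9%) = 2.4514%.
WACC = 0.8689 × 11.6000% + 0.1311 × 2.4514% = 10.4006%.
Change in WACC = 10.4006% − 9.8985% = 0.5020 pp.

+0.50 pp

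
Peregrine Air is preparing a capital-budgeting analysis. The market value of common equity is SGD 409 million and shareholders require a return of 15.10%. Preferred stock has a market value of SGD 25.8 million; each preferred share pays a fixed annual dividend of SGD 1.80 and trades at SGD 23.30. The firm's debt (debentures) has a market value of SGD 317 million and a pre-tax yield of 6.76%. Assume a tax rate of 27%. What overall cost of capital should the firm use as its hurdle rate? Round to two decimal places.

10.56%

Cost of preferred: Rp = 1.8 / 23.3 = 7.7253%.
Total capital V = 409 + 25.8 + 317 = 751.8.
Equity: weight = 409/751.8 = 0.5440; cost = 15.1%.
Preferred: weight = 25.8/751.8 = 0.0343; cost = 7.7253%.
Debentures: weight = 317/751.8 = 0.4217; after-tax cost = 6.76% × (1 − 27%) = 4.9348%.
WACC = 0.5440 × 15.1000% + 0.0343 × 7.7253% + 0.4217 × 4.9348% = 10.5607%.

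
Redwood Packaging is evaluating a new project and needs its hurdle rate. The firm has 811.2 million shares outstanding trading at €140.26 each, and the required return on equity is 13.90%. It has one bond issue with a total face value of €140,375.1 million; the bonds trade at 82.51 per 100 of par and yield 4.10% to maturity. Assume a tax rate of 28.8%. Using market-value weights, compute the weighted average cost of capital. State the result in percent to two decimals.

8.36%

Market value of equity E = 140.26 × 811.2m = 113778.912m. Market value of debt D = 140375.1m × 82.51/100 = 115823.49501m.
Total capital V = 113778.912 + 115823.49501 = 229602.40701.
Equity: weight = 113778.912/229602.40701 = 0.4955; cost = 13.9%.
Bonds outstanding: weight = 115823.49501/229602.40701 = 0.5045; after-tax cost = 4.1% × (1 − 28.8%) = 2.9192%.
WACC = 0.4955 × 13.9000% + 0.5045 × 2.9192% = 8.3607%.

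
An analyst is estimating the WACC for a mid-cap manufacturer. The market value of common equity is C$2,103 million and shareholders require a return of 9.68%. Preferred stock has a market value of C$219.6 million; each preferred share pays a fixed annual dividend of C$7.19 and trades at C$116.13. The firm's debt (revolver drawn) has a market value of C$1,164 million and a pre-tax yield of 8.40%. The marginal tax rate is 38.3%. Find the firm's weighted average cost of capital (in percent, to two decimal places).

7.96%

Cost of preferred: Rp = 7.19 / 116.13 = 6.1913%.
Total capital V = 2103 + 219.6 + 1164 = 3486.6.
Equity: weight = 2103/3486.6 = 0.6032; cost = 9.68%.
Preferred: weight = 219.6/3486.6 = 0.0630; cost = 6.1913%.
Revolver drawn: weight = 1164/3486.6 = 0.3338; after-tax cost = 8.4% × (1 − 38.3%) = 5.1828%.
WACC = 0.6032 × 9.6800% + 0.0630 × 6.1913% + 0.3338 × 5.1828% = 7.9589%.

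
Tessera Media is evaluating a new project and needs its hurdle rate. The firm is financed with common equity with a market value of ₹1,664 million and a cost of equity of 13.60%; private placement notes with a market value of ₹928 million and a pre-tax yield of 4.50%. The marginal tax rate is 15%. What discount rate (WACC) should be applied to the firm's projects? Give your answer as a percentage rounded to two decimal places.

10.10%

Total capital V = 1664 + 928 = 2592.
Equity: weight = 1664/2592 = 0.6420; cost = 13.6%.
Private placement notes: weight = 928/2592 = 0.3580; after-tax cost = 4.5% × (1 − 15%) = 3.8250%.
WACC = 0.6420 × 13.6000% + 0.3580 × 3.8250% = 10.1003%.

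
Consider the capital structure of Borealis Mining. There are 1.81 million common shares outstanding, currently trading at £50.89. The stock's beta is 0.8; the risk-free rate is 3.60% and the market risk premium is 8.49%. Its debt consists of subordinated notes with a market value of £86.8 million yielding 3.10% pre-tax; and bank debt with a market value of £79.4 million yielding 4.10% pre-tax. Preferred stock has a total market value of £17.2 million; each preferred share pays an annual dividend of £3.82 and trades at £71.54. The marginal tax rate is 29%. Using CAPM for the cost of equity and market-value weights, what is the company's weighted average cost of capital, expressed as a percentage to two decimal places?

Cost of equity via CAPM: Re = 3.6% + 0.8 × 8.49% = 10.3920%.
Cost of preferred: Rp = 3.82 / 71.54 = 5.3397%.
Market value of equity E = 50.89 × 1.81m = 92.1109m.
Total capital V = 92.1109 + 17.2 + 86.8 + 79.4 = 275.5109.
Equity: weight = 92.1109/275.5109 = 0.3343; cost = 10.392%.
Preferred: weight = 17.2/275.5109 = 0.0624; cost = 5.3397%.
Subordinated notes: weight = 86.8/275.5109 = 0.3151; after-tax cost = 3.1% × (1 − 29%) = 2.2010%.
Bank debt: weight = 79.4/275.5109 = 0.2882; after-tax cost = 4.1% × (1 − 29%) = 2.9110%.
WACC = 0.3343 × 10.3920% + 0.0624 × 5.3397% + 0.3151 × 2.2010% + 0.2882 × 2.9110% = 5.3400%.

5.34%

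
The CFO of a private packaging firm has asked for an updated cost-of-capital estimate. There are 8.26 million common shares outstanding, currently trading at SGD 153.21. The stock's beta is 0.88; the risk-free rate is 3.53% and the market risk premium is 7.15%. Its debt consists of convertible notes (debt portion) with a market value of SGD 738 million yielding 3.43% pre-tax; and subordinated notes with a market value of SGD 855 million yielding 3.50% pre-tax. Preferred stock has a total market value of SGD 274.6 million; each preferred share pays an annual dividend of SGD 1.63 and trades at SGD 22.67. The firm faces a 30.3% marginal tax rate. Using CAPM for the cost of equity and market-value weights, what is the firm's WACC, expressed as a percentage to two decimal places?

Cost of equity via CAPM: Re = 3.53% + 0.88 × 7.15% = 9.8220%.
Cost of preferred: Rp = 1.63 / 22.67 = 7.1901%.
Market value of equity E = 153.21 × 8.26m = 1265.5146m.
Total capital V = 1265.5146 + 274.6 + 738 + 855 = 3133.1146.
Equity: weight = 1265.5146/3133.1146 = 0.4039; cost = 9.822%.
Preferred: weight = 274.6/3133.1146 = 0.0876; cost = 7.1901%.
Convertible notes (debt portion): weight = 738/3133.1146 = 0.2355; after-tax cost = 3.43% × (1 − 30.3%) = 2.3907%.
Subordinated notes: weight = 855/3133.1146 = 0.2729; after-tax cost = 3.5% × (1 − 30.3%) = 2.4395%.
WACC = 0.4039 × 9.8220% + 0.0876 × 7.1901% + 0.2355 × 2.3907% + 0.2729 × 2.4395% = 5.8263%.

5.83%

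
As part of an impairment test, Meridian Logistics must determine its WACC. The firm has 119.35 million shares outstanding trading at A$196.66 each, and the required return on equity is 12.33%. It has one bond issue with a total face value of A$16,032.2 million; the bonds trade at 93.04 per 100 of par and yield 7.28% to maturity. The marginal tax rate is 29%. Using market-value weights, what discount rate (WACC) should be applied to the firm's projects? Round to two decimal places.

Market value of equity E = 196.66 × 119.35m = 23471.371m. Market value of debt D = 16032.2m × 93.04/100 = 14916.35888m.
Total capital V = 23471.371 + 14916.35888 = 38387.72988.
Equity: weight = 23471.371/38387.72988 = 0.6114; cost = 12.33%.
Bonds outstanding: weight = 14916.35888/38387.72988 = 0.3886; after-tax cost = 7.28% × (1 − 29%) = 5.1688%.
WACC = 0.6114 × 12.3300% + 0.3886 × 5.1688% = 9.5474%.

9.55%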